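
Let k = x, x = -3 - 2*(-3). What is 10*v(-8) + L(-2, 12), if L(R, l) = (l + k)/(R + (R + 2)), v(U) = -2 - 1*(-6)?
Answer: 65/2 ≈ 32.500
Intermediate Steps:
x = 3 (x = -3 + 6 = 3)
k = 3
v(U) = 4 (v(U) = -2 + 6 = 4)
L(R, l) = (3 + l)/(2 + 2*R) (L(R, l) = (l + 3)/(R + (R + 2)) = (3 + l)/(R + (2 + R)) = (3 + l)/(2 + 2*R))
10*v(-8) + L(-2, 12) = 10*4 + (3 + 12)/(2*(1 - 2)) = 40 + (1/2)*15/(-1) = 40 + (1/2)*(-1)*15 = 40 - 15/2 = 65/2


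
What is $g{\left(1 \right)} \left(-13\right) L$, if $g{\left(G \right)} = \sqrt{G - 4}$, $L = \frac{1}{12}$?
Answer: $- \frac{13 i \sqrt{3}}{12} \approx - 1.8764 i$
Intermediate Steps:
$L = \frac{1}{12} \approx 0.083333$
$g{\left(G \right)} = \sqrt{-4 + G}$
$g{\left(1 \right)} \left(-13\right) L = \sqrt{-4 + 1} \left(-13\right) \frac{1}{12} = \sqrt{-3} \left(-13\right) \frac{1}{12} = i \sqrt{3} \left(-13\right) \frac{1}{12} = - 13 i \sqrt{3} \cdot \frac{1}{12} = - \frac{13 i \sqrt{3}}{12}$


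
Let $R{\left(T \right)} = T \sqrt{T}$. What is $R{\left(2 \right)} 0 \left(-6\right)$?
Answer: $0$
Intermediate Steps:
$R{\left(T \right)} = T^{\frac{3}{2}}$
$R{\left(2 \right)} 0 \left(-6\right) = 2^{\frac{3}{2}} \cdot 0 \left(-6\right) = 2 \sqrt{2} \cdot 0 \left(-6\right) = 0 \left(-6\right) = 0$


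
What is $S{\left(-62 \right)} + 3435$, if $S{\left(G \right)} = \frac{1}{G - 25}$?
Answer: $\frac{298844}{87} \approx 3435.0$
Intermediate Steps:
$S{\left(G \right)} = \frac{1}{-25 + G}$
$S{\left(-62 \right)} + 3435 = \frac{1}{-25 - 62} + 3435 = \frac{1}{-87} + 3435 = - \frac{1}{87} + 3435 = \frac{298844}{87}$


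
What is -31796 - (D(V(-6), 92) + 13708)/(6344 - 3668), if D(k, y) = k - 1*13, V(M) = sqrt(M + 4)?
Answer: -28366597/892 - I*sqrt(2)/2676 ≈ -31801.0 - 0.00052848*I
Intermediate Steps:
V(M) = sqrt(4 + M)
D(k, y) = -13 + k (D(k, y) = k - 13 = -13 + k)
-31796 - (D(V(-6), 92) + 13708)/(6344 - 3668) = -31796 - ((-13 + sqrt(4 - 6)) + 13708)/(6344 - 3668) = -31796 - ((-13 + sqrt(-2)) + 13708)/2676 = -31796 - ((-13 + I*sqrt(2)) + 13708)/2676 = -31796 - (13695 + I*sqrt(2))/2676 = -31796 - (4565/892 + I*sqrt(2)/2676) = -31796 + (-4565/892 - I*sqrt(2)/2676) = -28366597/892 - I*sqrt(2)/2676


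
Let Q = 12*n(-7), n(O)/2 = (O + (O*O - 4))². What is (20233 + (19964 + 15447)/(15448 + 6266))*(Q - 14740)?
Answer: 4375293989534/10857 ≈ 4.0299e+8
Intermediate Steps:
n(O) = 2*(-4 + O + O²)² (n(O) = 2*(O + (O*O - 4))² = 2*(O + (O² - 4))² = 2*(O + (-4 + O²))² = 2*(-4 + O + O²)²)
Q = 34656 (Q = 12*(2*(-4 - 7 + (-7)²)²) = 12*(2*(-4 - 7 + 49)²) = 12*(2*38²) = 12*(2*1444) = 12*2888 = 34656)
(20233 + (19964 + 15447)/(15448 + 6266))*(Q - 14740) = (20233 + (19964 + 15447)/(15448 + 6266))*(34656 - 14740) = (20233 + 35411/21714)*19916 = (439374773/21714)*19916 = 4375293989534/10857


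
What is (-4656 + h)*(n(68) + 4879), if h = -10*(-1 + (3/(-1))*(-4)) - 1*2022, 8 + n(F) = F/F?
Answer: -33071136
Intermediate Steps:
n(F) = -7 (n(F) = -8 + F/F = -8 + 1 = -7)
h = -2132 (h = -10*(-1 + (3*(-1))*(-4)) - 2022 = -10*(-1 - 3*(-4)) - 2022 = -10*(-1 + 12) - 2022 = -10*11 - 2022 = -110 - 2022 = -2132)
(-4656 + h)*(n(68) + 4879) = (-4656 - 2132)*(-7 + 4879) = -6788*4872 = -33071136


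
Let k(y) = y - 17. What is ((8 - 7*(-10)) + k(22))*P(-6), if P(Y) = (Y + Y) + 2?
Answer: -830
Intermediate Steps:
k(y) = -17 + y
P(Y) = 2 + 2*Y (P(Y) = 2*Y + 2 = 2 + 2*Y)
((8 - 7*(-10)) + k(22))*P(-6) = ((8 - 7*(-10)) + (-17 + 22))*(2 + 2*(-6)) = ((8 + 70) + 5)*(2 - 12) = (78 + 5)*(-10) = 83*(-10) = -830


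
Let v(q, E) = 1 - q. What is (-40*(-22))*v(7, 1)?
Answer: -5280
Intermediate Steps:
(-40*(-22))*v(7, 1) = (-40*(-22))*(1 - 1*7) = 880*(1 - 7) = 880*(-6) = -5280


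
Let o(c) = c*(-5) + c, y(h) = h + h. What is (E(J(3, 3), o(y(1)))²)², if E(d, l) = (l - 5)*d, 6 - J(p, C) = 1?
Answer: 17850625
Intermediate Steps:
y(h) = 2*h
J(p, C) = 5 (J(p, C) = 6 - 1*1 = 6 - 1 = 5)
o(c) = -4*c (o(c) = -5*c + c = -4*c)
E(d, l) = d*(-5 + l) (E(d, l) = (-5 + l)*d = d*(-5 + l))
(E(J(3, 3), o(y(1)))²)² = ((5*(-5 - 8))²)² = ((5*(-13))²)² = ((-65)²)² = 4225² = 17850625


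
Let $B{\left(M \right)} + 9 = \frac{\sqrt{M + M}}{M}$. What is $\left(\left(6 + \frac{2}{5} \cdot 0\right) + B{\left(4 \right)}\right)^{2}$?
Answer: $\frac{\left(-6 + \sqrt{2}\right)^{2}}{4} \approx 5.2574$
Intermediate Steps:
$B{\left(M \right)} = -9 + \frac{\sqrt{2}}{\sqrt{M}}$ ($B{\left(M \right)} = -9 + \frac{\sqrt{M + M}}{M} = -9 + \frac{\sqrt{2 M}}{M} = -9 + \frac{\sqrt{2} \sqrt{M}}{M} = -9 + \frac{\sqrt{2}}{\sqrt{M}}$)
$\left(\left(6 + \frac{2}{5} \cdot 0\right) + B{\left(4 \right)}\right)^{2} = \left(\left(6 + \frac{2}{5} \cdot 0\right) - \left(9 - \frac{\sqrt{2}}{2}\right)\right)^{2} = \left(\left(6 + 0\right) - \left(9 - \frac{\sqrt{2}}{2}\right)\right)^{2} = \left(6 - \left(9 - \frac{\sqrt{2}}{2}\right)\right)^{2} = \left(-3 + \frac{\sqrt{2}}{2}\right)^{2}$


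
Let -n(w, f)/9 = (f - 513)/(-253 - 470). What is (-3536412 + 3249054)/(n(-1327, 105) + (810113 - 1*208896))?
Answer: -69253278/144892073 ≈ -0.47796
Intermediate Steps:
n(w, f) = -1539/241 + 3*f/241 (n(w, f) = -9*(f - 513)/(-253 - 470) = -9*(-513 + f)/(-723) = -9*(-513 + f)*(-1)/723 = -9*(171/241 - f/723) = -1539/241 + 3*f/241)
(-3536412 + 3249054)/(n(-1327, 105) + (810113 - 1*208896)) = (-3536412 + 3249054)/((-1539/241 + (3/241)*105) + (810113 - 1*208896)) = -287358/((-1539/241 + 315/241) + (810113 - 208896)) = -287358/(-1224/241 + 601217) = -287358/144892073/241 = -287358*241/144892073 = -69253278/144892073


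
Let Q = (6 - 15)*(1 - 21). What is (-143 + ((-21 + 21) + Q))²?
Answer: 1369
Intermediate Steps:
Q = 180 (Q = -9*(-20) = 180)
(-143 + ((-21 + 21) + Q))² = (-143 + ((-21 + 21) + 180))² = (-143 + (0 + 180))² = (-143 + 180)² = 37² = 1369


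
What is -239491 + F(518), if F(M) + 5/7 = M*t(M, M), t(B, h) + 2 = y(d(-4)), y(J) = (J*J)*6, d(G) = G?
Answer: -1335598/7 ≈ -1.9080e+5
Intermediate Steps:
y(J) = 6*J**2 (y(J) = J**2*6 = 6*J**2)
t(B, h) = 94 (t(B, h) = -2 + 6*(-4)**2 = -2 + 6*16 = -2 + 96 = 94)
F(M) = -5/7 + 94*M (F(M) = -5/7 + M*94 = -5/7 + 94*M)
-239491 + F(518) = -239491 + (-5/7 + 94*518) = -239491 + (-5/7 + 48692) = -239491 + 340839/7 = -1335598/7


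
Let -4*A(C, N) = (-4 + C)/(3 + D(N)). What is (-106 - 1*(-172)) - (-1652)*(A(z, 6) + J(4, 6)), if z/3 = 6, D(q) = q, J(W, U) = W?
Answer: 54284/9 ≈ 6031.6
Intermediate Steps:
z = 18 (z = 3*6 = 18)
A(C, N) = -(-4 + C)/(4*(3 + N))
(-106 - 1*(-172)) - (-1652)*(A(z, 6) + J(4, 6)) = (-106 - 1*(-172)) - (-1652)*((4 - 1*18)/(4*(3 + 6)) + 4) = (-106 + 172) - (-1652)*((¼)*(4 - 18)/9 + 4) = 66 - (-1652)*((¼)*(⅑)*(-14) + 4) = 66 - (-1652)*(-7/18 + 4) = 66 - (-1652)*65/18 = 66 - 236*(-455/18) = 66 + 53690/9 = 54284/9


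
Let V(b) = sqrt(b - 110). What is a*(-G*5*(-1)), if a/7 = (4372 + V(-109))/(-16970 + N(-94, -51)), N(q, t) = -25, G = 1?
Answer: -30604/3399 - 7*I*sqrt(219)/3399 ≈ -9.0038 - 0.030477*I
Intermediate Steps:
V(b) = sqrt(-110 + b)
a = -30604/16995 - 7*I*sqrt(219)/16995 (a = 7*((4372 + sqrt(-110 - 109))/(-16970 - 25)) = 7*((4372 + sqrt(-219))/(-16995)) = 7*((4372 + I*sqrt(219))*(-1/16995)) = 7*(-4372/16995 - I*sqrt(219)/16995) = -30604/16995 - 7*I*sqrt(219)/16995 ≈ -1.8008 - 0.0060954*I)
a*(-G*5*(-1)) = (-30604/16995 - 7*I*sqrt(219)/16995)*(-1*5*(-1)) = (-30604/16995 - 7*I*sqrt(219)/16995)*(-5*(-1)) = (-30604/16995 - 7*I*sqrt(219)/16995)*(-1*(-5)) = (-30604/16995 - 7*I*sqrt(219)/16995)*5 = -30604/3399 - 7*I*sqrt(219)/3399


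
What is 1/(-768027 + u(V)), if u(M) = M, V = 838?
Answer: -1/767189 ≈ -1.3035e-6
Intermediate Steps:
1/(-768027 + u(V)) = 1/(-768027 + 838) = 1/(-767189) = -1/767189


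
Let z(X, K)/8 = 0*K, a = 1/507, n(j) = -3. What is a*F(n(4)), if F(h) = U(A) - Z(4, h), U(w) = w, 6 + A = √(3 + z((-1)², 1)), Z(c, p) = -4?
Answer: -2/507 + √3/507 ≈ -0.00052850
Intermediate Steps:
a = 1/507 ≈ 0.0019724
z(X, K) = 0 (z(X, K) = 8*(0*K) = 8*0 = 0)
A = -6 + √3 (A = -6 + √(3 + 0) = -6 + √3 ≈ -4.2680)
F(h) = -2 + √3 (F(h) = (-6 + √3) - 1*(-4) = (-6 + √3) + 4 = -2 + √3)
a*F(n(4)) = (-2 + √3)/507 = -2/507 + √3/507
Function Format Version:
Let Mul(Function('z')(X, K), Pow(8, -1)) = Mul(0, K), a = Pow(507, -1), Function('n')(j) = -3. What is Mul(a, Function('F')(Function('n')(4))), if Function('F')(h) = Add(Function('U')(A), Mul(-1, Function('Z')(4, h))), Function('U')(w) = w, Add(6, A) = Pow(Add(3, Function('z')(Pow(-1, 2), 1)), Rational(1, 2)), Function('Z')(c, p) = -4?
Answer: Add(Rational(-2, 507), Mul(Rational(1, 507), Pow(3, Rational(1, 2)))) ≈ -0.00052850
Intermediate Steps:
a = Rational(1, 507) ≈ 0.0019724
Function('z')(X, K) = 0 (Function('z')(X, K) = Mul(8, Mul(0, K)) = Mul(8, 0) = 0)
A = Add(-6, Pow(3, Rational(1, 2))) (A = Add(-6, Pow(Add(3, 0), Rational(1, 2))) = Add(-6, Pow(3, Rational(1, 2))) ≈ -4.2680)
Function('F')(h) = Add(-2, Pow(3, Rational(1, 2))) (Function('F')(h) = Add(Add(-6, Pow(3, Rational(1, 2))), Mul(-1, -4)) = Add(Add(-6, Pow(3, Rational(1, 2))), 4) = Add(-2, Pow(3, Rational(1, 2))))
Mul(a, Function('F')(Function('n')(4))) = Mul(Rational(1, 507), Add(-2, Pow(3, Rational(1, 2)))) = Add(Rational(-2, 507), Mul(Rational(1, 507), Pow(3, Rational(1, 2))))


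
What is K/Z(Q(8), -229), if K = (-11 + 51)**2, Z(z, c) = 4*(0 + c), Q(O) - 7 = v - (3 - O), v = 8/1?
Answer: -400/229 ≈ -1.7467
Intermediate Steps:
v = 8 (v = 8*1 = 8)
Q(O) = 12 + O (Q(O) = 7 + (8 - (3 - O)) = 7 + (8 + (-3 + O)) = 7 + (5 + O) = 12 + O)
Z(z, c) = 4*c
K = 1600 (K = 40**2 = 1600)
K/Z(Q(8), -229) = 1600/((4*(-229))) = 1600/(-916) = 1600*(-1/916) = -400/229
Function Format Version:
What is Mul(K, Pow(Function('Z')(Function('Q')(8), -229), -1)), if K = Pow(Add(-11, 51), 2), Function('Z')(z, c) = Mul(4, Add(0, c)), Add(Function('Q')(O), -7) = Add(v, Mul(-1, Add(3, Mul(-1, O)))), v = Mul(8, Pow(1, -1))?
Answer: Rational(-400, 229) ≈ -1.7467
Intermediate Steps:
v = 8 (v = Mul(8, 1) = 8)
Function('Q')(O) = Add(12, O) (Function('Q')(O) = Add(7, Add(8, Mul(-1, Add(3, Mul(-1, O))))) = Add(7, Add(8, Add(-3, O))) = Add(7, Add(5, O)) = Add(12, O))
Function('Z')(z, c) = Mul(4, c)
K = 1600 (K = Pow(40, 2) = 1600)
Mul(K, Pow(Function('Z')(Function('Q')(8), -229), -1)) = Mul(1600, Pow(Mul(4, -229), -1)) = Mul(1600, Pow(-916, -1)) = Mul(1600, Rational(-1, 916)) = Rational(-400, 229)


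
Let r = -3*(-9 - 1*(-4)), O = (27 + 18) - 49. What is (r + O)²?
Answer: 121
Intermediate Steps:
O = -4 (O = 45 - 49 = -4)
r = 15 (r = -3*(-9 + 4) = -3*(-5) = 15)
(r + O)² = (15 - 4)² = 11² = 121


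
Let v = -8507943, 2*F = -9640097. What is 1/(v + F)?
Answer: -2/26655983 ≈ -7.5030e-8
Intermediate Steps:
F = -9640097/2 (F = (½)*(-9640097) = -9640097/2 ≈ -4.8200e+6)
1/(v + F) = 1/(-8507943 - 9640097/2) = 1/(-26655983/2) = -2/26655983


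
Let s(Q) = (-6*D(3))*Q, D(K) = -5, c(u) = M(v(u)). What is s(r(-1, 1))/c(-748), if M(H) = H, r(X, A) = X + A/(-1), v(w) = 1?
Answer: -60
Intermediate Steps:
r(X, A) = X - A (r(X, A) = X + A*(-1) = X - A)
c(u) = 1
s(Q) = 30*Q (s(Q) = (-6*(-5))*Q = 30*Q)
s(r(-1, 1))/c(-748) = (30*(-1 - 1*1))/1 = (30*(-1 - 1))*1 = (30*(-2))*1 = -60*1 = -60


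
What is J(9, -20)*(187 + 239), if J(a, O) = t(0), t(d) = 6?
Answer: 2556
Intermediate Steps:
J(a, O) = 6
J(9, -20)*(187 + 239) = 6*(187 + 239) = 6*426 = 2556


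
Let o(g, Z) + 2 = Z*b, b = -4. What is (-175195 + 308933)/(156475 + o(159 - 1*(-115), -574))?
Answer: 133738/158769 ≈ 0.84234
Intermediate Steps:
o(g, Z) = -2 - 4*Z (o(g, Z) = -2 + Z*(-4) = -2 - 4*Z)
(-175195 + 308933)/(156475 + o(159 - 1*(-115), -574)) = (-175195 + 308933)/(156475 + (-2 - 4*(-574))) = 133738/(156475 + (-2 + 2296)) = 133738/(156475 + 2294) = 133738/158769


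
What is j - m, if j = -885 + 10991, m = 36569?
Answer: -26463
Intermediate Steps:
j = 10106
j - m = 10106 - 1*36569 = 10106 - 36569 = -26463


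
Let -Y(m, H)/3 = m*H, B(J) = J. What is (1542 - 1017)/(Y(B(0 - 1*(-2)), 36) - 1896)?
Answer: -175/704 ≈ -0.24858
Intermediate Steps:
Y(m, H) = -3*H*m (Y(m, H) = -3*m*H = -3*H*m)
(1542 - 1017)/(Y(B(0 - 1*(-2)), 36) - 1896) = (1542 - 1017)/(-3*36*(0 - 1*(-2)) - 1896) = 525/(-3*36*(0 + 2) - 1896) = 525/(-3*36*2 - 1896) = 525/(-216 - 1896) = 525/(-2112) = 525*(-1/2112) = -175/704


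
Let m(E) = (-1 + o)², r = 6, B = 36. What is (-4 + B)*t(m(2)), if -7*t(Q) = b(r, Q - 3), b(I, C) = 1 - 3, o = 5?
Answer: 64/7 ≈ 9.1429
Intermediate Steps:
b(I, C) = -2
m(E) = 16 (m(E) = (-1 + 5)² = 4² = 16)
t(Q) = 2/7 (t(Q) = -⅐*(-2) = 2/7)
(-4 + B)*t(m(2)) = (-4 + 36)*(2/7) = 32*(2/7) = 64/7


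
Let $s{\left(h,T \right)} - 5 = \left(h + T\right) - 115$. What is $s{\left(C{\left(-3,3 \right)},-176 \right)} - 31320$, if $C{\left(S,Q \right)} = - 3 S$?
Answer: $-31597$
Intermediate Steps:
$s{\left(h,T \right)} = -110 + T + h$ ($s{\left(h,T \right)} = 5 - \left(115 - T - h\right) = 5 + \left(-115 + T + h\right) = -110 + T + h$)
$s{\left(C{\left(-3,3 \right)},-176 \right)} - 31320 = \left(-110 - 176 - -9\right) - 31320 = \left(-110 - 176 + 9\right) - 31320 = -277 - 31320 = -31597$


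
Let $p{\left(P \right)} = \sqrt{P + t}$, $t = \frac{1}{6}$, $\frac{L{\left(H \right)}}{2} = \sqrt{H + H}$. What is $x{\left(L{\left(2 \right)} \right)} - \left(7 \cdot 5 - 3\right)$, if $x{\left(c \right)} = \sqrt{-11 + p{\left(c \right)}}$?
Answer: $-32 + \frac{i \sqrt{396 - 30 \sqrt{6}}}{6} \approx -32.0 + 2.9931 i$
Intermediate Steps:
$L{\left(H \right)} = 2 \sqrt{2} \sqrt{H}$ ($L{\left(H \right)} = 2 \sqrt{H + H} = 2 \sqrt{2 H} = 2 \sqrt{2} \sqrt{H}$)
$t = \frac{1}{6} \approx 0.16667$
$p{\left(P \right)} = \sqrt{\frac{1}{6} + P}$ ($p{\left(P \right)} = \sqrt{P + \frac{1}{6}} = \sqrt{\frac{1}{6} + P}$)
$x{\left(c \right)} = \sqrt{-11 + \frac{\sqrt{6 + 36 c}}{6}}$
$x{\left(L{\left(2 \right)} \right)} - \left(7 \cdot 5 - 3\right) = \sqrt{-11 + \sqrt{\frac{1}{6} + 2 \sqrt{2} \sqrt{2}}} - \left(7 \cdot 5 - 3\right) = \sqrt{-11 + \sqrt{\frac{1}{6} + 4}} - \left(35 - 3\right) = \sqrt{-11 + \sqrt{\frac{25}{6}}} - 32 = \sqrt{-11 + \frac{5 \sqrt{6}}{6}} - 32 = -32 + \sqrt{-11 + \frac{5 \sqrt{6}}{6}}$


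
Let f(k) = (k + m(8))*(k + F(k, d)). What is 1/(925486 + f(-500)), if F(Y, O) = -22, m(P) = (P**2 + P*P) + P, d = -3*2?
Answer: 1/1115494 ≈ 8.9646e-7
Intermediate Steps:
d = -6
m(P) = P + 2*P**2 (m(P) = (P**2 + P**2) + P = 2*P**2 + P = P + 2*P**2)
f(k) = (-22 + k)*(136 + k) (f(k) = (k + 8*(1 + 2*8))*(k - 22) = (k + 8*(1 + 16))*(-22 + k) = (k + 8*17)*(-22 + k) = (k + 136)*(-22 + k) = (136 + k)*(-22 + k) = (-22 + k)*(136 + k))
1/(925486 + f(-500)) = 1/(925486 + (-2992 + (-500)**2 + 114*(-500))) = 1/(925486 + (-2992 + 250000 - 57000)) = 1/(925486 + 190008) = 1/1115494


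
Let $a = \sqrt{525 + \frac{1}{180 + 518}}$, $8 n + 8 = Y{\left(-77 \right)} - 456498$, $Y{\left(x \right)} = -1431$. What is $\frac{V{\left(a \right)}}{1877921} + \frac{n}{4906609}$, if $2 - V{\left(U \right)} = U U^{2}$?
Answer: $- \frac{859891003233}{73713792639112} - \frac{366451 \sqrt{255782798}}{914930622884} \approx -0.018071$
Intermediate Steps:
$n = - \frac{457937}{8}$ ($n = -1 + \frac{-1431 - 456498}{8} = -1 + \frac{1}{8} \left(-457929\right) = -1 - \frac{457929}{8} = - \frac{457937}{8} \approx -57242.0$)
$a = \frac{\sqrt{255782798}}{698}$ ($a = \sqrt{525 + \frac{1}{698}} = \sqrt{\frac{366451}{698}} = \frac{\sqrt{255782798}}{698} \approx 22.913$)
$V{\left(U \right)} = 2 - U^{3}$ ($V{\left(U \right)} = 2 - U U^{2} = 2 - U^{3}$)
$\frac{V{\left(a \right)}}{1877921} + \frac{n}{4906609} = \frac{2 - \left(\frac{\sqrt{255782798}}{698}\right)^{3}}{1877921} - \frac{457937}{8 \cdot 4906609} = \left(2 - \frac{366451 \sqrt{255782798}}{487204}\right) \frac{1}{1877921} - \frac{457937}{39252872} = \left(\frac{2}{1877921} - \frac{366451 \sqrt{255782798}}{914930622884}\right) - \frac{457937}{39252872} = - \frac{859891003233}{73713792639112} - \frac{366451 \sqrt{255782798}}{914930622884}$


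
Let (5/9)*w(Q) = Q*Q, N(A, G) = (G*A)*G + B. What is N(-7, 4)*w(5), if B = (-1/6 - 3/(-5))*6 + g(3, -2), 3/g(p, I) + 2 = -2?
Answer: -19827/4 ≈ -4956.8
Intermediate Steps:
g(p, I) = -¾ (g(p, I) = 3/(-2 - 2) = 3/(-4) = 3*(-¼) = -¾)
B = 37/20 (B = (-1/6 - 3/(-5))*6 - ¾ = (-1*⅙ - 3*(-⅕))*6 - ¾ = (-⅙ + ⅗)*6 - ¾ = (13/30)*6 - ¾ = 13/5 - ¾ = 37/20 ≈ 1.8500)
N(A, G) = 37/20 + A*G² (N(A, G) = (G*A)*G + 37/20 = (A*G)*G + 37/20 = A*G² + 37/20 = 37/20 + A*G²)
w(Q) = 9*Q²/5 (w(Q) = 9*(Q*Q)/5 = 9*Q²/5)
N(-7, 4)*w(5) = (37/20 - 7*4²)*((9/5)*5²) = (37/20 - 7*16)*((9/5)*25) = (37/20 - 112)*45 = -2203/20*45 = -19827/4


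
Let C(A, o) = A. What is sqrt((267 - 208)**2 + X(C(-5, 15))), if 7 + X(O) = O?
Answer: sqrt(3469) ≈ 58.898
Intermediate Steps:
X(O) = -7 + O
sqrt((267 - 208)**2 + X(C(-5, 15))) = sqrt((267 - 208)**2 + (-7 - 5)) = sqrt(59**2 - 12) = sqrt(3481 - 12) = sqrt(3469)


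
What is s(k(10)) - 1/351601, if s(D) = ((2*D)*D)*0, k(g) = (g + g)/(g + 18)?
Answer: -1/351601 ≈ -2.8441e-6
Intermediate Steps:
k(g) = 2*g/(18 + g) (k(g) = (2*g)/(18 + g) = 2*g/(18 + g))
s(D) = 0 (s(D) = (2*D²)*0 = 0)
s(k(10)) - 1/351601 = 0 - 1/351601 = -1/351601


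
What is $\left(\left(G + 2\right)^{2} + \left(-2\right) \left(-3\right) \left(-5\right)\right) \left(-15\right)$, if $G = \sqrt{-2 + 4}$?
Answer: $360 - 60 \sqrt{2} \approx 275.15$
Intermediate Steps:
$G = \sqrt{2} \approx 1.4142$
$\left(\left(G + 2\right)^{2} + \left(-2\right) \left(-3\right) \left(-5\right)\right) \left(-15\right) = \left(\left(\sqrt{2} + 2\right)^{2} + \left(-2\right) \left(-3\right) \left(-5\right)\right) \left(-15\right) = \left(\left(2 + \sqrt{2}\right)^{2} + 6 \left(-5\right)\right) \left(-15\right) = \left(\left(2 + \sqrt{2}\right)^{2} - 30\right) \left(-15\right) = \left(-30 + \left(2 + \sqrt{2}\right)^{2}\right) \left(-15\right) = 450 - 15 \left(2 + \sqrt{2}\right)^{2}$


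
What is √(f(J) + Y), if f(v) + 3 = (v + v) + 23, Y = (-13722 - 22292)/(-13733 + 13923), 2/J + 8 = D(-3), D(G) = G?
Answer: I*√185547065/1045 ≈ 13.035*I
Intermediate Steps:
J = -2/11 (J = 2/(-8 - 3) = 2/(-11) = 2*(-1/11) = -2/11 ≈ -0.18182)
Y = -18007/95 (Y = -36014/190 = -36014*1/190 = -18007/95 ≈ -189.55)
f(v) = 20 + 2*v (f(v) = -3 + ((v + v) + 23) = -3 + (2*v + 23) = -3 + (23 + 2*v) = 20 + 2*v)
√(f(J) + Y) = √((20 + 2*(-2/11)) - 18007/95) = √((20 - 4/11) - 18007/95) = √(216/11 - 18007/95) = √(-177557/1045) = I*√185547065/1045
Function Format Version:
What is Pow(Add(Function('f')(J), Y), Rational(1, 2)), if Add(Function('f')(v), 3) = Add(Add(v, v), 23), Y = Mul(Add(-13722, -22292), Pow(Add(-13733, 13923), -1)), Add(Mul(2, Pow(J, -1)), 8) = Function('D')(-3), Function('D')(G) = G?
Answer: Mul(Rational(1, 1045), I, Pow(185547065, Rational(1, 2))) ≈ Mul(13.035, I)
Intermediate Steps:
J = Rational(-2, 11) (J = Mul(2, Pow(Add(-8, -3), -1)) = Mul(2, Pow(-11, -1)) = Mul(2, Rational(-1, 11)) = Rational(-2, 11) ≈ -0.18182)
Y = Rational(-18007, 95) (Y = Mul(-36014, Pow(190, -1)) = Mul(-36014, Rational(1, 190)) = Rational(-18007, 95) ≈ -189.55)
Function('f')(v) = Add(20, Mul(2, v)) (Function('f')(v) = Add(-3, Add(Add(v, v), 23)) = Add(-3, Add(Mul(2, v), 23)) = Add(-3, Add(23, Mul(2, v))) = Add(20, Mul(2, v)))
Pow(Add(Function('f')(J), Y), Rational(1, 2)) = Pow(Add(Add(20, Mul(2, Rational(-2, 11))), Rational(-18007, 95)), Rational(1, 2)) = Pow(Add(Add(20, Rational(-4, 11)), Rational(-18007, 95)), Rational(1, 2)) = Pow(Add(Rational(216, 11), Rational(-18007, 95)), Rational(1, 2)) = Pow(Rational(-177557, 1045), Rational(1, 2)) = Mul(Rational(1, 1045), I, Pow(185547065, Rational(1, 2)))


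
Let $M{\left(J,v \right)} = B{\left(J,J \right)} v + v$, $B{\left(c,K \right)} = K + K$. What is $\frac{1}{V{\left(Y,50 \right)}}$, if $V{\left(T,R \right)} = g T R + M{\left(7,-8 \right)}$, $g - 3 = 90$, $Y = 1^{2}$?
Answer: $\frac{1}{4530} \approx 0.00022075$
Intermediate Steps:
$B{\left(c,K \right)} = 2 K$
$Y = 1$
$g = 93$ ($g = 3 + 90 = 93$)
$M{\left(J,v \right)} = v + 2 J v$ ($M{\left(J,v \right)} = 2 J v + v = v + 2 J v$)
$V{\left(T,R \right)} = -120 + 93 R T$ ($V{\left(T,R \right)} = 93 T R - 8 \left(1 + 2 \cdot 7\right) = 93 R T - 8 \left(1 + 14\right) = 93 R T - 120 = -120 + 93 R T$)
$\frac{1}{V{\left(Y,50 \right)}} = \frac{1}{-120 + 93 \cdot 50 \cdot 1} = \frac{1}{-120 + 4650} = \frac{1}{4530}$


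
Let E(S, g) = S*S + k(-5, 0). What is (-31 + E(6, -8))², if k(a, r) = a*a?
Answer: 900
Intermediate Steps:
k(a, r) = a²
E(S, g) = 25 + S² (E(S, g) = S*S + (-5)² = S² + 25 = 25 + S²)
(-31 + E(6, -8))² = (-31 + (25 + 6²))² = (-31 + (25 + 36))² = (-31 + 61)² = 30² = 900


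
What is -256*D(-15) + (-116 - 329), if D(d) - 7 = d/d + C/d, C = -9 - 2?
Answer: -40211/15 ≈ -2680.7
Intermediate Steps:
C = -11
D(d) = 8 - 11/d (D(d) = 7 + (d/d - 11/d) = 7 + (1 - 11/d) = 8 - 11/d)
-256*D(-15) + (-116 - 329) = -256*(8 - 11/(-15)) + (-116 - 329) = -256*(8 - 11*(-1/15)) - 445 = -256*(8 + 11/15) - 445 = -256*131/15 - 445 = -33536/15 - 445 = -40211/15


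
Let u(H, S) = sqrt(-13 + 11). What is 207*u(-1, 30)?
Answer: 207*I*sqrt(2) ≈ 292.74*I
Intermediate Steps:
u(H, S) = I*sqrt(2) (u(H, S) = sqrt(-2) = I*sqrt(2))
207*u(-1, 30) = 207*(I*sqrt(2)) = 207*I*sqrt(2)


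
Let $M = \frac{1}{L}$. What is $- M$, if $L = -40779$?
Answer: $\frac{1}{40779} \approx 2.4522 \cdot 10^{-5}$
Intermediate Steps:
$M = - \frac{1}{40779}$ ($M = \frac{1}{-40779} = - \frac{1}{40779} \approx -2.4522 \cdot 10^{-5}$)
$- M = \left(-1\right) \left(- \frac{1}{40779}\right) = \frac{1}{40779}$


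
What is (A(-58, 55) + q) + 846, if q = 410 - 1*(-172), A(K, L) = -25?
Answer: 1403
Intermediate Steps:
q = 582 (q = 410 + 172 = 582)
(A(-58, 55) + q) + 846 = (-25 + 582) + 846 = 557 + 846 = 1403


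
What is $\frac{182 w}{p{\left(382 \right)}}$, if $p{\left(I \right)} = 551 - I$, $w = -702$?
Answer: $-756$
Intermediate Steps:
$\frac{182 w}{p{\left(382 \right)}} = \frac{182 \left(-702\right)}{551 - 382} = - \frac{127764}{551 - 382} = - \frac{127764}{169} = \left(-127764\right) \frac{1}{169} = -756$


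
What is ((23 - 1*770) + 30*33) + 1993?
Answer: 2236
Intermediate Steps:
((23 - 1*770) + 30*33) + 1993 = ((23 - 770) + 990) + 1993 = (-747 + 990) + 1993 = 243 + 1993 = 2236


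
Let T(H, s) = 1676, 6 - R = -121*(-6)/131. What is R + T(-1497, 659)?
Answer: 219616/131 ≈ 1676.5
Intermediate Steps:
R = 60/131 (R = 6 - (-121*(-6))/131 = 6 - 726/131 = 60/131 ≈ 0.45802)
R + T(-1497, 659) = 60/131 + 1676 = 219616/131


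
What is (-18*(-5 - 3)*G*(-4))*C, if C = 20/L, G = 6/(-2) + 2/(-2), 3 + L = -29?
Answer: -1440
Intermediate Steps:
L = -32 (L = -3 - 29 = -32)
G = -4 (G = 6*(-½) + 2*(-½) = -3 - 1 = -4)
C = -5/8 (C = 20/(-32) = 20*(-1/32) = -5/8 ≈ -0.62500)
(-18*(-5 - 3)*G*(-4))*C = -18*(-5 - 3)*(-4)*(-4)*(-5/8) = -18*(-8*(-4))*(-4)*(-5/8) = -576*(-4)*(-5/8) = -18*(-128)*(-5/8) = 2304*(-5/8) = -1440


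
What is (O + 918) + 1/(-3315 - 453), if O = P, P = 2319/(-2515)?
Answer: 8690704853/9476520 ≈ 917.08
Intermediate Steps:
P = -2319/2515 (P = 2319*(-1/2515) = -2319/2515 ≈ -0.92207)
O = -2319/2515 ≈ -0.92207
(O + 918) + 1/(-3315 - 453) = (-2319/2515 + 918) + 1/(-3315 - 453) = 2306451/2515 + 1/(-3768) = 2306451/2515 - 1/3768 = 8690704853/9476520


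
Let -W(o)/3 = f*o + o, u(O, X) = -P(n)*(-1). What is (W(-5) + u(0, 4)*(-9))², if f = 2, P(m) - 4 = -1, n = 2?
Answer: 324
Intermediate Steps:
P(m) = 3 (P(m) = 4 - 1 = 3)
u(O, X) = 3 (u(O, X) = -1*3*(-1) = -3*(-1) = 3)
W(o) = -9*o (W(o) = -3*(2*o + o) = -9*o)
(W(-5) + u(0, 4)*(-9))² = (-9*(-5) + 3*(-9))² = (45 - 27)² = 18² = 324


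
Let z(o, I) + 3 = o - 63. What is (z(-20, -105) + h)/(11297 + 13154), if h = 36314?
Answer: 36228/24451 ≈ 1.4817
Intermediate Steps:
z(o, I) = -66 + o (z(o, I) = -3 + (o - 63) = -3 + (-63 + o) = -66 + o)
(z(-20, -105) + h)/(11297 + 13154) = ((-66 - 20) + 36314)/(11297 + 13154) = (-86 + 36314)/24451 = 36228*(1/24451) = 36228/24451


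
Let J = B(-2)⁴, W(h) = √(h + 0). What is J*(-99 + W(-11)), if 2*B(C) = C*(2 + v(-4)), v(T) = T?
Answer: -1584 + 16*I*√11 ≈ -1584.0 + 53.066*I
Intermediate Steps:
B(C) = -C (B(C) = (C*(2 - 4))/2 = (C*(-2))/2 = (-2*C)/2 = -C)
W(h) = √h
J = 16 (J = (-1*(-2))⁴ = 2⁴ = 16)
J*(-99 + W(-11)) = 16*(-99 + √(-11)) = 16*(-99 + I*√11) = -1584 + 16*I*√11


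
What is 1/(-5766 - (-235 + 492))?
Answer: -1/6023 ≈ -0.00016603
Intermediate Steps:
1/(-5766 - (-235 + 492)) = 1/(-5766 - 1*257) = 1/(-5766 - 257) = 1/(-6023) = -1/6023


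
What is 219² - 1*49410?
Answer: -1449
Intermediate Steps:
219² - 1*49410 = 47961 - 49410 = -1449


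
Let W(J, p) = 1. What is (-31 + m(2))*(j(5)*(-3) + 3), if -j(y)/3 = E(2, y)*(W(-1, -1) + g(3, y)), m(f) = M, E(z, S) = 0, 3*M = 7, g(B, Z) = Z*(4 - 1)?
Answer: -86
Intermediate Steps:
g(B, Z) = 3*Z (g(B, Z) = Z*3 = 3*Z)
M = 7/3 (M = (⅓)*7 = 7/3 ≈ 2.3333)
m(f) = 7/3
j(y) = 0 (j(y) = -0*(1 + 3*y) = -3*0 = 0)
(-31 + m(2))*(j(5)*(-3) + 3) = (-31 + 7/3)*(0*(-3) + 3) = -86*(0 + 3)/3 = -86/3*3 = -86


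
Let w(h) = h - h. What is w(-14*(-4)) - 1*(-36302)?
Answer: 36302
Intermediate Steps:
w(h) = 0
w(-14*(-4)) - 1*(-36302) = 0 - 1*(-36302) = 0 + 36302 = 36302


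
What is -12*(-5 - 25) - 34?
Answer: 326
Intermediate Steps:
-12*(-5 - 25) - 34 = -12*(-30) - 34 = 360 - 34 = 326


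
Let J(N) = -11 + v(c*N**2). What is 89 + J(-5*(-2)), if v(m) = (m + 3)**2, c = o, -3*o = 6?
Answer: 38887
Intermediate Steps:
o = -2 (o = -1/3*6 = -2)
c = -2
v(m) = (3 + m)**2
J(N) = -11 + (3 - 2*N**2)**2
89 + J(-5*(-2)) = 89 + (-11 + (-3 + 2*(-5*(-2))**2)**2) = 89 + (-11 + (-3 + 2*10**2)**2) = 89 + (-11 + (-3 + 2*100)**2) = 89 + (-11 + (-3 + 200)**2) = 89 + (-11 + 197**2) = 89 + (-11 + 38809) = 89 + 38798 = 38887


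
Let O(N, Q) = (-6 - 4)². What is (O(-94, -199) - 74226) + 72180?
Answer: -1946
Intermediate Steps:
O(N, Q) = 100 (O(N, Q) = (-10)² = 100)
(O(-94, -199) - 74226) + 72180 = (100 - 74226) + 72180 = -74126 + 72180 = -1946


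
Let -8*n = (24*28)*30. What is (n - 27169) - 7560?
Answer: -37249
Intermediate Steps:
n = -2520 (n = -24*28*30/8 = -84*30 = -⅛*20160 = -2520)
(n - 27169) - 7560 = (-2520 - 27169) - 7560 = -29689 - 7560 = -37249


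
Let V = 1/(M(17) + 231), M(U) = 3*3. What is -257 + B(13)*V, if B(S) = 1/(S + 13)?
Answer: -1603679/6240 ≈ -257.00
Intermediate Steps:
M(U) = 9
B(S) = 1/(13 + S)
V = 1/240 (V = 1/(9 + 231) = 1/240 ≈ 0.0041667)
-257 + B(13)*V = -257 + (1/240)/(13 + 13) = -257 + (1/240)/26 = -257 + (1/26)*(1/240) = -257 + 1/6240 = -1603679/6240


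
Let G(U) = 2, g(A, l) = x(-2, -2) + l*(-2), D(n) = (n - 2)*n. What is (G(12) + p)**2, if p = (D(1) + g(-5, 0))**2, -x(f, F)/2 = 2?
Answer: 729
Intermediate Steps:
D(n) = n*(-2 + n) (D(n) = (-2 + n)*n = n*(-2 + n))
x(f, F) = -4 (x(f, F) = -2*2 = -4)
g(A, l) = -4 - 2*l (g(A, l) = -4 + l*(-2) = -4 - 2*l)
p = 25 (p = (1*(-2 + 1) + (-4 - 2*0))**2 = (1*(-1) + (-4 + 0))**2 = (-1 - 4)**2 = (-5)**2 = 25)
(G(12) + p)**2 = (2 + 25)**2 = 27**2 = 729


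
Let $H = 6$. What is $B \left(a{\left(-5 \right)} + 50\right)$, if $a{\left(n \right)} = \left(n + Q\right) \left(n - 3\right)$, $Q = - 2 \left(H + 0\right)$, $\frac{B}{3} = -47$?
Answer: $-26226$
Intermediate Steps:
$B = -141$ ($B = 3 \left(-47\right) = -141$)
$Q = -12$ ($Q = - 2 \left(6 + 0\right) = \left(-2\right) 6 = -12$)
$a{\left(n \right)} = \left(-12 + n\right) \left(-3 + n\right)$ ($a{\left(n \right)} = \left(n - 12\right) \left(n - 3\right) = \left(-12 + n\right) \left(-3 + n\right)$)
$B \left(a{\left(-5 \right)} + 50\right) = - 141 \left(\left(36 + \left(-5\right)^{2} - -75\right) + 50\right) = - 141 \left(\left(36 + 25 + 75\right) + 50\right) = - 141 \left(136 + 50\right) = \left(-141\right) 186 = -26226$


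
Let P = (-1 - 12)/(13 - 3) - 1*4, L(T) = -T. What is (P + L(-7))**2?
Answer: 289/100 ≈ 2.8900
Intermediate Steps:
P = -53/10 (P = -13/10 - 4 = -53/10 ≈ -5.3000)
(P + L(-7))**2 = (-53/10 - 1*(-7))**2 = (-53/10 + 7)**2 = (17/10)**2 = 289/100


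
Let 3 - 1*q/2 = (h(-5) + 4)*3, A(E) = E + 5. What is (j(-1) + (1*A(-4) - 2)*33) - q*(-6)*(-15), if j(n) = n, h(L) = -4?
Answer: -574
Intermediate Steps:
A(E) = 5 + E
q = 6 (q = 6 - 2*(-4 + 4)*3 = 6 - 0*3 = 6 - 2*0 = 6 + 0 = 6)
(j(-1) + (1*A(-4) - 2)*33) - q*(-6)*(-15) = (-1 + (1*(5 - 4) - 2)*33) - 6*(-6)*(-15) = (-1 + (1*1 - 2)*33) - (-36)*(-15) = (-1 + (1 - 2)*33) - 1*540 = (-1 - 1*33) - 540 = (-1 - 33) - 540 = -34 - 540 = -574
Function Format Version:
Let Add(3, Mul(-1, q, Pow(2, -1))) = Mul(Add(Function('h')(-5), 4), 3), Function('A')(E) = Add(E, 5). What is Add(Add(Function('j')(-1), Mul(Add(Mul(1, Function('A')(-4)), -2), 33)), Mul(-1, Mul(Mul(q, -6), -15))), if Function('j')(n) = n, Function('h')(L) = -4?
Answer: -574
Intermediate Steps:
Function('A')(E) = Add(5, E)
q = 6 (q = Add(6, Mul(-2, Mul(Add(-4, 4), 3))) = Add(6, Mul(-2, Mul(0, 3))) = Add(6, Mul(-2, 0)) = Add(6, 0) = 6)
Add(Add(Function('j')(-1), Mul(Add(Mul(1, Function('A')(-4)), -2), 33)), Mul(-1, Mul(Mul(q, -6), -15))) = Add(Add(-1, Mul(Add(Mul(1, Add(5, -4)), -2), 33)), Mul(-1, Mul(Mul(6, -6), -15))) = Add(Add(-1, Mul(Add(Mul(1, 1), -2), 33)), Mul(-1, Mul(-36, -15))) = Add(Add(-1, Mul(Add(1, -2), 33)), Mul(-1, 540)) = Add(Add(-1, Mul(-1, 33)), -540) = Add(Add(-1, -33), -540) = Add(-34, -540) = -574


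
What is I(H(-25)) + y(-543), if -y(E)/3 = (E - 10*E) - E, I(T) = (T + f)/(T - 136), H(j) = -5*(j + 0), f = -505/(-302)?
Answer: -54153635/3322 ≈ -16302.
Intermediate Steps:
f = 505/302 (f = -505*(-1/302) = 505/302 ≈ 1.6722)
H(j) = -5*j
I(T) = (505/302 + T)/(-136 + T) (I(T) = (T + 505/302)/(T - 136) = (505/302 + T)/(-136 + T))
y(E) = 30*E (y(E) = -3*((E - 10*E) - E) = -3*(-9*E - E) = -(-30)*E = 30*E)
I(H(-25)) + y(-543) = (505/302 - 5*(-25))/(-136 - 5*(-25)) + 30*(-543) = (505/302 + 125)/(-136 + 125) - 16290 = (38255/302)/(-11) - 16290 = -1/11*38255/302 - 16290 = -38255/3322 - 16290 = -54153635/3322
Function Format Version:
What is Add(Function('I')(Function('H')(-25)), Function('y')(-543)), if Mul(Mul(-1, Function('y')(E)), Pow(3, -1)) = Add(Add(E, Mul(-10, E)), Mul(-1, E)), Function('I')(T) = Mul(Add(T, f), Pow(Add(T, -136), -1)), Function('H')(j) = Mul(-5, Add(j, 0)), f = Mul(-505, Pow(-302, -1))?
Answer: Rational(-54153635, 3322) ≈ -16302.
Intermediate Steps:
f = Rational(505, 302) (f = Mul(-505, Rational(-1, 302)) = Rational(505, 302) ≈ 1.6722)
Function('H')(j) = Mul(-5, j)
Function('I')(T) = Mul(Pow(Add(-136, T), -1), Add(Rational(505, 302), T)) (Function('I')(T) = Mul(Add(T, Rational(505, 302)), Pow(Add(T, -136), -1)) = Mul(Add(Rational(505, 302), T), Pow(Add(-136, T), -1)) = Mul(Pow(Add(-136, T), -1), Add(Rational(505, 302), T)))
Function('y')(E) = Mul(30, E) (Function('y')(E) = Mul(-3, Add(Add(E, Mul(-10, E)), Mul(-1, E))) = Mul(-3, Add(Mul(-9, E), Mul(-1, E))) = Mul(-3, Mul(-10, E)) = Mul(30, E))
Add(Function('I')(Function('H')(-25)), Function('y')(-543)) = Add(Mul(Pow(Add(-136, Mul(-5, -25)), -1), Add(Rational(505, 302), Mul(-5, -25))), Mul(30, -543)) = Add(Mul(Pow(Add(-136, 125), -1), Add(Rational(505, 302), 125)), -16290) = Add(Mul(Pow(-11, -1), Rational(38255, 302)), -16290) = Add(Mul(Rational(-1, 11), Rational(38255, 302)), -16290) = Add(Rational(-38255, 3322), -16290) = Rational(-54153635, 3322)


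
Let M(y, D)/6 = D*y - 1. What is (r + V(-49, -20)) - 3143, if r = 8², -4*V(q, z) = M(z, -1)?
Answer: -6215/2 ≈ -3107.5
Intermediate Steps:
M(y, D) = -6 + 6*D*y (M(y, D) = 6*(D*y - 1) = 6*(-1 + D*y) = -6 + 6*D*y)
V(q, z) = 3/2 + 3*z/2 (V(q, z) = -(-6 + 6*(-1)*z)/4 = -(-6 - 6*z)/4 = 3/2 + 3*z/2)
r = 64
(r + V(-49, -20)) - 3143 = (64 + (3/2 + (3/2)*(-20))) - 3143 = (64 + (3/2 - 30)) - 3143 = (64 - 57/2) - 3143 = 71/2 - 3143 = -6215/2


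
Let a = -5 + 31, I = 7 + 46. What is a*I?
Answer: 1378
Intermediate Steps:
I = 53
a = 26
a*I = 26*53 = 1378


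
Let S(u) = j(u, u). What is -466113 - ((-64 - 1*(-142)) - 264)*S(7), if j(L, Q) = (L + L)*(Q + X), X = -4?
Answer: -458301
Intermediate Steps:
j(L, Q) = 2*L*(-4 + Q) (j(L, Q) = (L + L)*(Q - 4) = (2*L)*(-4 + Q) = 2*L*(-4 + Q))
S(u) = 2*u*(-4 + u)
-466113 - ((-64 - 1*(-142)) - 264)*S(7) = -466113 - ((-64 - 1*(-142)) - 264)*2*7*(-4 + 7) = -466113 - ((-64 + 142) - 264)*2*7*3 = -466113 - (78 - 264)*42 = -466113 - (-186)*42 = -466113 - 1*(-7812) = -466113 + 7812 = -458301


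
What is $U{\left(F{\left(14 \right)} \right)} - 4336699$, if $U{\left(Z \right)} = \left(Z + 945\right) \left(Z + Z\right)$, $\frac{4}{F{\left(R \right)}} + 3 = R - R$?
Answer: $- \frac{39052939}{9} \approx -4.3392 \cdot 10^{6}$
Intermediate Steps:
$F{\left(R \right)} = - \frac{4}{3}$ ($F{\left(R \right)} = \frac{4}{-3 + \left(R - R\right)} = \frac{4}{-3 + 0} = \frac{4}{-3} = 4 \left(- \frac{1}{3}\right) = - \frac{4}{3}$)
$U{\left(Z \right)} = 2 Z \left(945 + Z\right)$ ($U{\left(Z \right)} = \left(945 + Z\right) 2 Z = 2 Z \left(945 + Z\right)$)
$U{\left(F{\left(14 \right)} \right)} - 4336699 = 2 \left(- \frac{4}{3}\right) \left(945 - \frac{4}{3}\right) - 4336699 = 2 \left(- \frac{4}{3}\right) \frac{2831}{3} - 4336699 = - \frac{22648}{9} - 4336699 = - \frac{39052939}{9}$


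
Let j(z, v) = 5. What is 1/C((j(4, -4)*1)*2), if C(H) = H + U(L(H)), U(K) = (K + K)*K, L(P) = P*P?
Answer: 1/20010 ≈ 4.9975e-5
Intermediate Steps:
L(P) = P²
U(K) = 2*K² (U(K) = (2*K)*K = 2*K²)
C(H) = H + 2*H⁴ (C(H) = H + 2*(H²)² = H + 2*H⁴)
1/C((j(4, -4)*1)*2) = 1/((5*1)*2 + 2*((5*1)*2)⁴) = 1/(5*2 + 2*(5*2)⁴) = 1/(10 + 2*10⁴) = 1/(10 + 2*10000) = 1/(10 + 20000) = 1/20010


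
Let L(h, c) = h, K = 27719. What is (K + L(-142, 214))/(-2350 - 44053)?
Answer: -27577/46403 ≈ -0.59429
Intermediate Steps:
(K + L(-142, 214))/(-2350 - 44053) = (27719 - 142)/(-2350 - 44053) = 27577/(-46403) = 27577*(-1/46403) = -27577/46403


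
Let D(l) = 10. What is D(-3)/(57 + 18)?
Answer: 2/15 ≈ 0.13333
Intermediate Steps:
D(-3)/(57 + 18) = 10/(57 + 18) = 10/75 = (1/75)*10 = 2/15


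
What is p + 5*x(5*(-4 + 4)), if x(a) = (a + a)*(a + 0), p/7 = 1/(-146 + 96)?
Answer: -7/50 ≈ -0.14000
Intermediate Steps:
p = -7/50 (p = 7/(-146 + 96) = 7/(-50) = 7*(-1/50) = -7/50 ≈ -0.14000)
x(a) = 2*a² (x(a) = (2*a)*a = 2*a²)
p + 5*x(5*(-4 + 4)) = -7/50 + 5*(2*(5*(-4 + 4))²) = -7/50 + 5*(2*(5*0)²) = -7/50 + 5*(2*0²) = -7/50 + 5*(2*0) = -7/50 + 5*0 = -7/50 + 0 = -7/50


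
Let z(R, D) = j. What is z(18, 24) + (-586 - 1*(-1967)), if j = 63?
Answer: 1444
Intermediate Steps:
z(R, D) = 63
z(18, 24) + (-586 - 1*(-1967)) = 63 + (-586 - 1*(-1967)) = 63 + (-586 + 1967) = 63 + 1381 = 1444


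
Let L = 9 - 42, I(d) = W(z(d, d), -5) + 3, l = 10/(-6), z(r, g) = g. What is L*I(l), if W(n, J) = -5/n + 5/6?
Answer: -451/2 ≈ -225.50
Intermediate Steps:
l = -5/3 (l = 10*(-⅙) = -5/3 ≈ -1.6667)
W(n, J) = ⅚ - 5/n (W(n, J) = -5/n + 5*(⅙) = -5/n + ⅚ = ⅚ - 5/n)
I(d) = 23/6 - 5/d (I(d) = (⅚ - 5/d) + 3 = 23/6 - 5/d)
L = -33
L*I(l) = -33*(23/6 - 5/(-5/3)) = -33*(23/6 - 5*(-⅗)) = -33*(23/6 + 3) = -33*41/6 = -451/2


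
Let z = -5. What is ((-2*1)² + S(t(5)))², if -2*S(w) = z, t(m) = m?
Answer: 169/4 ≈ 42.250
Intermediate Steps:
S(w) = 5/2 (S(w) = -½*(-5) = 5/2)
((-2*1)² + S(t(5)))² = ((-2*1)² + 5/2)² = ((-2)² + 5/2)² = (4 + 5/2)² = (13/2)² = 169/4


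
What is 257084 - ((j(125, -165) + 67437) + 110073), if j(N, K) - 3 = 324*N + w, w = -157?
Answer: 39228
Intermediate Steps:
j(N, K) = -154 + 324*N (j(N, K) = 3 + (324*N - 157) = 3 + (-157 + 324*N) = -154 + 324*N)
257084 - ((j(125, -165) + 67437) + 110073) = 257084 - (((-154 + 324*125) + 67437) + 110073) = 257084 - (((-154 + 40500) + 67437) + 110073) = 257084 - ((40346 + 67437) + 110073) = 257084 - (107783 + 110073) = 257084 - 1*217856 = 257084 - 217856 = 39228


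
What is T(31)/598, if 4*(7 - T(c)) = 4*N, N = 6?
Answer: 1/598 ≈ 0.0016722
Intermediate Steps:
T(c) = 1 (T(c) = 7 - 6 = 1)
T(31)/598 = 1/598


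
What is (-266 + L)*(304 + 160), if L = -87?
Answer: -163792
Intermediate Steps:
(-266 + L)*(304 + 160) = (-266 - 87)*(304 + 160) = -353*464 = -163792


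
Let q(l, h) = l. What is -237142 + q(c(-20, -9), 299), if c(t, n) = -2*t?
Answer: -237102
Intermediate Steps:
-237142 + q(c(-20, -9), 299) = -237142 - 2*(-20) = -237142 + 40 = -237102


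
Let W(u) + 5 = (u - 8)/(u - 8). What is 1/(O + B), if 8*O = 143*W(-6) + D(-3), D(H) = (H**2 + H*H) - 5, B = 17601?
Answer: 8/140249 ≈ 5.7041e-5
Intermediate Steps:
D(H) = -5 + 2*H**2 (D(H) = (H**2 + H**2) - 5 = 2*H**2 - 5 = -5 + 2*H**2)
W(u) = -4 (W(u) = -5 + (u - 8)/(u - 8) = -5 + (-8 + u)/(-8 + u) = -5 + 1 = -4)
O = -559/8 (O = (143*(-4) + (-5 + 2*(-3)**2))/8 = (-572 + (-5 + 2*9))/8 = (-572 + (-5 + 18))/8 = (-572 + 13)/8 = (1/8)*(-559) = -559/8 ≈ -69.875)
1/(O + B) = 1/(-559/8 + 17601) = 1/(140249/8) = 8/140249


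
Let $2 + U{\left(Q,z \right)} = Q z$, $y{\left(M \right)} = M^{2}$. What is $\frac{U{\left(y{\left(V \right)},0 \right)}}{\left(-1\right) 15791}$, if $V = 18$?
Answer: $\frac{2}{15791} \approx 0.00012665$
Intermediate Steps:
$U{\left(Q,z \right)} = -2 + Q z$
$\frac{U{\left(y{\left(V \right)},0 \right)}}{\left(-1\right) 15791} = \frac{-2 + 18^{2} \cdot 0}{\left(-1\right) 15791} = \frac{-2 + 324 \cdot 0}{-15791} = \left(-2 + 0\right) \left(- \frac{1}{15791}\right) = \left(-2\right) \left(- \frac{1}{15791}\right) = \frac{2}{15791}$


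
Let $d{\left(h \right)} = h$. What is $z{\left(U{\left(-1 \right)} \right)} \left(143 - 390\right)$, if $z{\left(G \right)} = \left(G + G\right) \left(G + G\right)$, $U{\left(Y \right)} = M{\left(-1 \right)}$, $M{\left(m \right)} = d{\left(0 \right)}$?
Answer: $0$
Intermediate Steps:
$M{\left(m \right)} = 0$
$U{\left(Y \right)} = 0$
$z{\left(G \right)} = 4 G^{2}$ ($z{\left(G \right)} = 2 G 2 G = 4 G^{2}$)
$z{\left(U{\left(-1 \right)} \right)} \left(143 - 390\right) = 4 \cdot 0^{2} \left(143 - 390\right) = 4 \cdot 0 \left(-247\right) = 0 \left(-247\right) = 0$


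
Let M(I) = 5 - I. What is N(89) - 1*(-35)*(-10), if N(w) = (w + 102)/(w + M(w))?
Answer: -1559/5 ≈ -311.80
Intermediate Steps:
N(w) = 102/5 + w/5 (N(w) = (w + 102)/(w + (5 - w)) = (102 + w)/5 = (102 + w)*(1/5) = 102/5 + w/5)
N(89) - 1*(-35)*(-10) = (102/5 + (1/5)*89) - 1*(-35)*(-10) = (102/5 + 89/5) + 35*(-10) = 191/5 - 350 = -1559/5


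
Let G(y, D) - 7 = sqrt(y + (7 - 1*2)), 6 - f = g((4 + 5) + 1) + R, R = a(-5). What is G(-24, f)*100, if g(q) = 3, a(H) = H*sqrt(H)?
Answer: 700 + 100*I*sqrt(19) ≈ 700.0 + 435.89*I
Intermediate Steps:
a(H) = H**(3/2)
R = -5*I*sqrt(5) (R = (-5)**(3/2) = -5*I*sqrt(5) ≈ -11.18*I)
f = 3 + 5*I*sqrt(5) (f = 6 - (3 - 5*I*sqrt(5)) = 6 + (-3 + 5*I*sqrt(5)) = 3 + 5*I*sqrt(5) ≈ 3.0 + 11.18*I)
G(y, D) = 7 + sqrt(5 + y) (G(y, D) = 7 + sqrt(y + (7 - 1*2)) = 7 + sqrt(y + (7 - 2)) = 7 + sqrt(y + 5) = 7 + sqrt(5 + y))
G(-24, f)*100 = (7 + sqrt(5 - 24))*100 = (7 + sqrt(-19))*100 = (7 + I*sqrt(19))*100 = 700 + 100*I*sqrt(19)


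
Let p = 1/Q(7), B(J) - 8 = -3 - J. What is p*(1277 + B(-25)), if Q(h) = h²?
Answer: 1307/49 ≈ 26.673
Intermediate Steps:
B(J) = 5 - J (B(J) = 8 + (-3 - J) = 5 - J)
p = 1/49 (p = 1/(7²) = 1/49 ≈ 0.020408)
p*(1277 + B(-25)) = (1277 + (5 - 1*(-25)))/49 = (1277 + (5 + 25))/49 = (1277 + 30)/49 = (1/49)*1307 = 1307/49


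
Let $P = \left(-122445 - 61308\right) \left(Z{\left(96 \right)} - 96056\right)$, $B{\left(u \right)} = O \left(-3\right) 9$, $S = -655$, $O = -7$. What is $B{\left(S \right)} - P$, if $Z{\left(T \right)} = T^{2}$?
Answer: $-15957110331$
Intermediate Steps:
$B{\left(u \right)} = 189$ ($B{\left(u \right)} = \left(-7\right) \left(-3\right) 9 = 21 \cdot 9 = 189$)
$P = 15957110520$ ($P = \left(-122445 - 61308\right) \left(96^{2} - 96056\right) = - 183753 \left(9216 - 96056\right) = \left(-183753\right) \left(-86840\right) = 15957110520$)
$B{\left(S \right)} - P = 189 - 15957110520 = -15957110331$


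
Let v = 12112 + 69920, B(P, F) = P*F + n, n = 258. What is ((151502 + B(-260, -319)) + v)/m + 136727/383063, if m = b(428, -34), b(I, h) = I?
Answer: 30346707318/40987741 ≈ 740.38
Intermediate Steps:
B(P, F) = 258 + F*P (B(P, F) = P*F + 258 = F*P + 258 = 258 + F*P)
v = 82032
m = 428
((151502 + B(-260, -319)) + v)/m + 136727/383063 = ((151502 + (258 - 319*(-260))) + 82032)/428 + 136727/383063 = ((151502 + (258 + 82940)) + 82032)*(1/428) + 136727*(1/383063) = ((151502 + 83198) + 82032)*(1/428) + 136727/383063 = (234700 + 82032)*(1/428) + 136727/383063 = 316732*(1/428) + 136727/383063 = 79183/107 + 136727/383063 = 30346707318/40987741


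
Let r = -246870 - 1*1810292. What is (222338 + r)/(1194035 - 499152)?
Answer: -1834824/694883 ≈ -2.6405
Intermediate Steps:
r = -2057162 (r = -246870 - 1810292 = -2057162)
(222338 + r)/(1194035 - 499152) = (222338 - 2057162)/(1194035 - 499152) = -1834824/694883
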